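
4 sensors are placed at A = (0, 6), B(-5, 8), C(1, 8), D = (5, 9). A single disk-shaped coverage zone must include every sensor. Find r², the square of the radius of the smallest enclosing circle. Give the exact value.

25.25

The farthest pair is B–D with squared distance 101. The circle on this segment as diameter has centre (0, 8.5) and r² = 101/4 = 25.25.
Check A: distance² to centre = 6.25 ≤ 25.25, so it lies inside.
All remaining points lie in this disk, and no smaller disk contains both endpoints, so this is the minimum enclosing circle.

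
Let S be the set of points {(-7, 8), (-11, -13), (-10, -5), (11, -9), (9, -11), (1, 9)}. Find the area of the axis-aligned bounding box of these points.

484

x ranges over [-11, 11], width 22.
y ranges over [-13, 9], height 22.
Area = 22 × 22 = 484.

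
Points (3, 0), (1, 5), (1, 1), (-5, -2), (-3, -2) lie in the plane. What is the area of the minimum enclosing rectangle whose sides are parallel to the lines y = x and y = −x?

In coordinates u = x + y, v = x − y the rectangle is axis-aligned; the map (x,y)→(u,v) scales areas by 2.
u-values: 3, 6, 2, -7, -5; range = 6 − (-7) = 13.
v-values: 3, -4, 0, -3, -1; range = 3 − (-4) = 7.
Area = (13 × 7) / 2 = 45.5.

45.5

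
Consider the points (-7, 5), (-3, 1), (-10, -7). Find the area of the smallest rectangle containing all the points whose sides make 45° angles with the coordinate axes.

67.5

In coordinates u = x + y, v = x − y the rectangle is axis-aligned; the map (x,y)→(u,v) scales areas by 2.
u-values: -2, -2, -17; range = -2 − (-17) = 15.
v-values: -12, -4, -3; range = -3 − (-12) = 9.
Area = (15 × 9) / 2 = 67.5.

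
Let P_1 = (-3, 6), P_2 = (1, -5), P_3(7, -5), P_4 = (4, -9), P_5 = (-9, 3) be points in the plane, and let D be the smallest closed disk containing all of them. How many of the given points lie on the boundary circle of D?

3

The minimum enclosing circle is determined by three boundary points: P_3, P_4, P_5.
Their circumcentre is (-31/22, -20/11) with r² = 39125/484.
The farthest remaining point P_1 is at distance² 30809/484 ≤ 39125/484.
The points at distance exactly r from the centre are P_3, P_4, P_5 — 3 points.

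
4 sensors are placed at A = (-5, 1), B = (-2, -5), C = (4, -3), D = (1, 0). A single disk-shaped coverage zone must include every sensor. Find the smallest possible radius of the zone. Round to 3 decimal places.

The minimum enclosing circle of a finite set is fixed by two of the points (as a diameter) or three (as a circumcircle).
The farthest pair is A–C with squared distance 97. The circle on this segment as diameter has centre (-0.5, -1) and r² = 97/4 = 24.25.
Check B: distance² to centre = 18.25 ≤ 24.25, so it lies inside.
All remaining points lie in this disk, and no smaller disk contains both endpoints, so this is the minimum enclosing circle.
r = √(24.25) ≈ 4.924.

4.924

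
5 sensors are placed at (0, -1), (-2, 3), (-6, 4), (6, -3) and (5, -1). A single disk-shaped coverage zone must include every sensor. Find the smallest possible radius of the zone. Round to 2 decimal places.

6.95

A smallest enclosing disk is always determined by at most three of the input points on its boundary.
The farthest pair is (-6, 4)–(6, -3) with squared distance 193. The circle on this segment as diameter has centre (0, 0.5) and r² = 193/4 = 48.25.
Check (0, -1): distance² to centre = 2.25 ≤ 48.25, so it lies inside.
All remaining points lie in this disk, and no smaller disk contains both endpoints, so this is the minimum enclosing circle.
r = √(48.25) ≈ 6.95.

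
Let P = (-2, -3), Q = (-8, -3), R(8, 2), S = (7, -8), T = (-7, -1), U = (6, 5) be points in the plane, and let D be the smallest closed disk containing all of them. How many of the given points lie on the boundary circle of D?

By Welzl's lemma the MEC is supported by two points (diametrically opposite) or three points (on a circumcircle).
The minimum enclosing circle is determined by three boundary points: Q, S, U.
Their circumcentre is (13/19, -37/19) with r² = 27625/361.
The farthest remaining point R is at distance² 24946/361 ≤ 27625/361.
The points at distance exactly r from the centre are Q, S, U — 3 points.

3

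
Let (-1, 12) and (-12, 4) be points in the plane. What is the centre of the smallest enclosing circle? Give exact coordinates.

The smallest circle enclosing two points has them as diameter endpoints.
Centre = midpoint = (-6.5, 8); r² = |(-1, 12)−(-12, 4)|²/4 = 185/4 = 46.25.
Centre = (-6.5, 8).

(-6.5, 8)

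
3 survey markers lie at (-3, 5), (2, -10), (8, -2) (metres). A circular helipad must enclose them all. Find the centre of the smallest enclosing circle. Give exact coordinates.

(1/13, -30/13)

Call the three points A, B, C in the order given.
Side lengths²: AB² = 250, AC² = 170, BC² = 100.
Since AB² = 250 < 170 + 100 = 270, the triangle is acute, so the smallest enclosing circle is the circumcircle.
Circumcentre = (1/13, -30/13), r² = 10625/169.
Centre = (1/13, -30/13).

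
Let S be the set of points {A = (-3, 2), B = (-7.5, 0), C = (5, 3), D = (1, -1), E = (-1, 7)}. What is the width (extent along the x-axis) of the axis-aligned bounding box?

12.5

max x = 5, min x = -7.5, so width = 12.5.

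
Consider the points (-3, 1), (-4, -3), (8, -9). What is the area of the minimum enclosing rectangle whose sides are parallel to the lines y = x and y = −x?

In coordinates u = x + y, v = x − y the rectangle is axis-aligned; the map (x,y)→(u,v) scales areas by 2.
u-values: -2, -7, -1; range = -1 − (-7) = 6.
v-values: -4, -1, 17; range = 17 − (-4) = 21.
Area = (6 × 21) / 2 = 63.

63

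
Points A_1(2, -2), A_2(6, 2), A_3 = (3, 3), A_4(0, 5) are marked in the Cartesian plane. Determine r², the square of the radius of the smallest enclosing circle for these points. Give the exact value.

By Welzl's lemma the MEC is supported by two points (diametrically opposite) or three points (on a circumcircle).
The minimum enclosing circle is determined by three boundary points: A_1, A_2, A_4.
Their circumcentre is (13/6, 11/6) with r² = 265/18.
The farthest remaining point A_3 is at distance² 37/18 ≤ 265/18.

265/18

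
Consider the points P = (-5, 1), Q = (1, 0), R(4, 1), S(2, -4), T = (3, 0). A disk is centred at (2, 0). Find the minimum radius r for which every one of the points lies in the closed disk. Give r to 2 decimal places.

The required radius is the distance from (2, 0) to the farthest point.
Squared distances: 50, 1, 5, 16, 1.
Maximum is 50, attained at P.
r = √50 ≈ 7.07.

7.07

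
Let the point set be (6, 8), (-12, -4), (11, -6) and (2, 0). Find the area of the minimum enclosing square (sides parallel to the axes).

The bounding box has width 23 and height 14.
An axis-aligned square enclosing the set must have side ≥ max(width, height).
So the minimum side is max(23, 14) = 23.
Area = 23² = 529.

529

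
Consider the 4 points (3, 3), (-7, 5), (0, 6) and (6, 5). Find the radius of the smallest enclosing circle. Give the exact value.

By Welzl's lemma the MEC is supported by two points (diametrically opposite) or three points (on a circumcircle).
The farthest pair is (-7, 5)–(6, 5) with squared distance 169. The circle on this segment as diameter has centre (-0.5, 5) and r² = 169/4 = 42.25.
Check (3, 3): distance² to centre = 16.25 ≤ 42.25, so it lies inside.
All remaining points lie in this disk, and no smaller disk contains both endpoints, so this is the minimum enclosing circle.
r = √(42.25) = 6.5.

6.5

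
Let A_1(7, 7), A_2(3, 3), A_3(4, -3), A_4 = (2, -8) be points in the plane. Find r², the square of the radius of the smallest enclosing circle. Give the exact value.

By Welzl's lemma the MEC is supported by two points (diametrically opposite) or three points (on a circumcircle).
The farthest pair is A_1–A_4 with squared distance 250. The circle on this segment as diameter has centre (4.5, -0.5) and r² = 250/4 = 62.5.
Check A_2: distance² to centre = 14.5 ≤ 62.5, so it lies inside.
All remaining points lie in this disk, and no smaller disk contains both endpoints, so this is the minimum enclosing circle.

62.5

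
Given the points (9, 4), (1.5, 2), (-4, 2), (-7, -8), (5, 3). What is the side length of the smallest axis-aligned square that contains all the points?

16

The bounding box has width 16 and height 12.
An axis-aligned square enclosing the set must have side ≥ max(width, height).
So the minimum side is max(16, 12) = 16.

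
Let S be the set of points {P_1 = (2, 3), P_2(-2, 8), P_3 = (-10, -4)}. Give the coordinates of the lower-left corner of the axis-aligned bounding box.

(-10, -4)

x-range [-10, 2], y-range [-4, 8].
The lower-left corner is (-10, -4).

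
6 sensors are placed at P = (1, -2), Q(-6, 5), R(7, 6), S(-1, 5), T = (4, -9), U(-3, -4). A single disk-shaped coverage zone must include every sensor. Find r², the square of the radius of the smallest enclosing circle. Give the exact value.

By Welzl's lemma the MEC is supported by two points (diametrically opposite) or three points (on a circumcircle).
The minimum enclosing circle is determined by three boundary points: Q, R, T.
Their circumcentre is (0.96875, -0.59375) with r² = 79.853515625.
The farthest remaining point S is at distance² 35.166015625 ≤ 79.853515625.

79.853515625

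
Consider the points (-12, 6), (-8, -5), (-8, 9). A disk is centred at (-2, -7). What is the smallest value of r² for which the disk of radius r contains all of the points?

The required radius is the distance from (-2, -7) to the farthest point.
Squared distances: 269, 40, 292.
Maximum is 292, attained at (-8, 9).

292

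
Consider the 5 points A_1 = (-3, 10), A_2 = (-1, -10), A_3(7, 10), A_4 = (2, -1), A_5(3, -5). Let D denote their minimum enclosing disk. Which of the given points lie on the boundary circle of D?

A smallest enclosing disk is always determined by at most three of the input points on its boundary.
The minimum enclosing circle is determined by three boundary points: A_1, A_2, A_3.
Their circumcentre is (2, 0.4) with r² = 117.16.
The farthest remaining point A_5 is at distance² 30.16 ≤ 117.16.
The points at distance exactly r from the centre are A_1, A_2, A_3 — 3 points.

A_1, A_2, A_3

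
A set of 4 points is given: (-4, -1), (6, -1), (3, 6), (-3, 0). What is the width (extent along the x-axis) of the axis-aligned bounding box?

max x = 6, min x = -4, so width = 10.

10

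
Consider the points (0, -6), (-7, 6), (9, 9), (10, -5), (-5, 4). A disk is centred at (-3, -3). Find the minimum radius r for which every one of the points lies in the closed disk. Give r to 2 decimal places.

The required radius is the distance from (-3, -3) to the farthest point.
Squared distances: 18, 97, 288, 173, 53.
Maximum is 288, attained at (9, 9).
r = √288 ≈ 16.97.

16.97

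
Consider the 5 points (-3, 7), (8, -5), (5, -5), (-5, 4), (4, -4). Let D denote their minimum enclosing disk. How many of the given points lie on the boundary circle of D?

2

A smallest enclosing disk is always determined by at most three of the input points on its boundary.
The farthest pair is (-3, 7)–(8, -5) with squared distance 265. The circle on this segment as diameter has centre (2.5, 1) and r² = 265/4 = 66.25.
Check (5, -5): distance² to centre = 42.25 ≤ 66.25, so it lies inside.
All remaining points lie in this disk, and no smaller disk contains both endpoints, so this is the minimum enclosing circle.
The points at distance exactly r from the centre are (-3, 7), (8, -5) — 2 points.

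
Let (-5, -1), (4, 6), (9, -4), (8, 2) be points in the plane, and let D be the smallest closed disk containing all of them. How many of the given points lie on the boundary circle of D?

3

A smallest enclosing disk is always determined by at most three of the input points on its boundary.
The minimum enclosing circle is determined by three boundary points: (-5, -1), (4, 6), (9, -4).
Their circumcentre is (2.3, -1.1) with r² = 53.3.
The farthest remaining point (8, 2) is at distance² 42.1 ≤ 53.3.
The points at distance exactly r from the centre are (-5, -1), (4, 6), (9, -4) — 3 points.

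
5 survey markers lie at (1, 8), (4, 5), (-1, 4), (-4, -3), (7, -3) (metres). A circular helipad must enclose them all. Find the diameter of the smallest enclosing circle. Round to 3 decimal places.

13.764

The minimum enclosing circle is determined by three boundary points: (1, 8), (-4, -3), (7, -3).
Their circumcentre is (1.5, 25/22) with r² = 11461/242.
The farthest remaining point (4, 5) is at distance² 5125/242 ≤ 11461/242.
Diameter = 2r = 2√(11461/242) ≈ 13.764.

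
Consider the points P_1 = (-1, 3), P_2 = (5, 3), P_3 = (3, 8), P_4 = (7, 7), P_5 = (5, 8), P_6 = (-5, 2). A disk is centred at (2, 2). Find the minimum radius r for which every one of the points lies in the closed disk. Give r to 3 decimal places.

7.071

The required radius is the distance from (2, 2) to the farthest point.
Squared distances: 10, 10, 37, 50, 45, 49.
Maximum is 50, attained at P_4.
r = √50 ≈ 7.071.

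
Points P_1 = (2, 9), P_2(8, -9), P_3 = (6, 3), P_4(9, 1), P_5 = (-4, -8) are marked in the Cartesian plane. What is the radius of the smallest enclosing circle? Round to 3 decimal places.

A smallest enclosing disk is always determined by at most three of the input points on its boundary.
The minimum enclosing circle is determined by three boundary points: P_1, P_2, P_5.
Their circumcentre is (37/14, -11/14) with r² = 9425/98.
The farthest remaining point P_4 is at distance² 4273/98 ≤ 9425/98.
r = √(9425/98) ≈ 9.807.

9.807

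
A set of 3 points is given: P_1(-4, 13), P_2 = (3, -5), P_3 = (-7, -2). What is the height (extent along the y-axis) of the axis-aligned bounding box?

18

max y = 13, min y = -5, so height = 18.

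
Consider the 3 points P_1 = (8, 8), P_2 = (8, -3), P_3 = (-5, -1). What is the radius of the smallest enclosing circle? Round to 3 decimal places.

Side lengths²: P_1P_2² = 121, P_1P_3² = 250, P_2P_3² = 173.
Since P_1P_3² = 250 < 173 + 121 = 294, the triangle is acute, so the smallest enclosing circle is the circumcircle.
Circumcentre = (57/26, 2.5), r² = 21625/338.
r = √(21625/338) ≈ 7.999.

7.999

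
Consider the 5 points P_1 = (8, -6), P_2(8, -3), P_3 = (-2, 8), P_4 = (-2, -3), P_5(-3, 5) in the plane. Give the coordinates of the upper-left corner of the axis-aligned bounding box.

x-range [-3, 8], y-range [-6, 8].
The upper-left corner is (-3, 8).

(-3, 8)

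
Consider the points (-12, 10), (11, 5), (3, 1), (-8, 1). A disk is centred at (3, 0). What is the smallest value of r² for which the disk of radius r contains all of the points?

325

The required radius is the distance from (3, 0) to the farthest point.
Squared distances: 325, 89, 1, 122.
Maximum is 325, attained at (-12, 10).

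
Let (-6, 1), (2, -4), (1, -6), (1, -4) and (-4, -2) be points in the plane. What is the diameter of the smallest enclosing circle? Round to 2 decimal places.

9.90

A smallest enclosing disk is always determined by at most three of the input points on its boundary.
The farthest pair is (-6, 1)–(1, -6) with squared distance 98. The circle on this segment as diameter has centre (-2.5, -2.5) and r² = 98/4 = 24.5.
Check (2, -4): distance² to centre = 22.5 ≤ 24.5, so it lies inside.
All remaining points lie in this disk, and no smaller disk contains both endpoints, so this is the minimum enclosing circle.
Diameter = 2r = 2√(24.5) ≈ 9.90.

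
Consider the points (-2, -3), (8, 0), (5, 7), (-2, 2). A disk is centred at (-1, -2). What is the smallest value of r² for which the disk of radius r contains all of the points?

The required radius is the distance from (-1, -2) to the farthest point.
Squared distances: 2, 85, 117, 17.
Maximum is 117, attained at (5, 7).

117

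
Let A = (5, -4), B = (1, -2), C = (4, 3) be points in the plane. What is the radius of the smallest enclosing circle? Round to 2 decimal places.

Side lengths²: AB² = 20, AC² = 50, BC² = 34.
Since AC² = 50 < 34 + 20 = 54, the triangle is acute, so the smallest enclosing circle is the circumcircle.
Circumcentre = (55/13, -7/13), r² = 2125/169.
r = √(2125/169) ≈ 3.55.

3.55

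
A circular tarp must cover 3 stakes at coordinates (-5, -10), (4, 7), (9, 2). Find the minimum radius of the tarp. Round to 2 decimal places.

9.65

Call the three points A, B, C in the order given.
Side lengths²: AB² = 370, AC² = 340, BC² = 50.
Since AB² = 370 < 340 + 50 = 390, the triangle is acute, so the smallest enclosing circle is the circumcircle.
Circumcentre = (2/13, -24/13), r² = 15725/169.
r = √(15725/169) ≈ 9.65.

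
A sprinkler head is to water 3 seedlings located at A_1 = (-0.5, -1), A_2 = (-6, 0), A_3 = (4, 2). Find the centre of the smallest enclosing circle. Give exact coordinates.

(-1, 1)

Side lengths²: A_1A_2² = 31.25, A_1A_3² = 29.25, A_2A_3² = 104.
Since A_2A_3² = 104 ≥ 31.25 + 29.25 = 60.5, the angle opposite A_2A_3 is not acute, so the smallest enclosing circle has A_2A_3 as diameter.
Centre = midpoint of A_2A_3 = (-1, 1), r² = 104/4 = 26.
Centre = (-1, 1).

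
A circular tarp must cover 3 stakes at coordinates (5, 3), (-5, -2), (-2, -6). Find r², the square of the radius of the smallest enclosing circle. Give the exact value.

Call the three points A, B, C in the order given.
Side lengths²: AB² = 125, AC² = 130, BC² = 25.
Since AC² = 130 < 125 + 25 = 150, the triangle is acute, so the smallest enclosing circle is the circumcircle.
Circumcentre = (15/22, -19/22), r² = 8125/242.

8125/242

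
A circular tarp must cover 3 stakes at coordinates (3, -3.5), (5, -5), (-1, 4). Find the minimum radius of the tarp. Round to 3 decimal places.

5.408

Call the three points A, B, C in the order given.
Side lengths²: AB² = 6.25, AC² = 72.25, BC² = 117.
Since BC² = 117 ≥ 72.25 + 6.25 = 78.5, the angle opposite BC is not acute, so the smallest enclosing circle has BC as diameter.
Centre = midpoint of BC = (2, -0.5), r² = 117/4 = 29.25.
r = √(29.25) ≈ 5.408.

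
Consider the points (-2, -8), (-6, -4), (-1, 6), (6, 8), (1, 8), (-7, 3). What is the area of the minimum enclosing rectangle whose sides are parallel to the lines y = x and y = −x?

192

In coordinates u = x + y, v = x − y the rectangle is axis-aligned; the map (x,y)→(u,v) scales areas by 2.
u-values: -10, -10, 5, 14, 9, -4; range = 14 − (-10) = 24.
v-values: 6, -2, -7, -2, -7, -10; range = 6 − (-10) = 16.
Area = (24 × 16) / 2 = 192.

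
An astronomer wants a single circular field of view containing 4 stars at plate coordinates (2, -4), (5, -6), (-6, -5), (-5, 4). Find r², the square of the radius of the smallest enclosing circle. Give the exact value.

The minimum enclosing circle of a finite set is fixed by two of the points (as a diameter) or three (as a circumcircle).
The minimum enclosing circle is determined by three boundary points: (5, -6), (-6, -5), (-5, 4).
Their circumcentre is (-0.1, -1.1) with r² = 50.02.
The farthest remaining point (2, -4) is at distance² 12.82 ≤ 50.02.

50.02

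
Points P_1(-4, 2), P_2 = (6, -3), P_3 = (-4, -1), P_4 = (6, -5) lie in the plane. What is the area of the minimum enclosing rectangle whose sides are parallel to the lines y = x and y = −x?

68

In coordinates u = x + y, v = x − y the rectangle is axis-aligned; the map (x,y)→(u,v) scales areas by 2.
u-values: -2, 3, -5, 1; range = 3 − (-5) = 8.
v-values: -6, 9, -3, 11; range = 11 − (-6) = 17.
Area = (8 × 17) / 2 = 68.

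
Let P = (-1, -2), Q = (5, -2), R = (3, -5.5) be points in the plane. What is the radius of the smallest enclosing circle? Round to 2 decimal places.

Side lengths²: PQ² = 36, PR² = 28.25, QR² = 16.25.
Since PQ² = 36 < 28.25 + 16.25 = 44.5, the triangle is acute, so the smallest enclosing circle is the circumcircle.
Circumcentre = (2, -73/28), r² = 7345/784.
r = √(7345/784) ≈ 3.06.

3.06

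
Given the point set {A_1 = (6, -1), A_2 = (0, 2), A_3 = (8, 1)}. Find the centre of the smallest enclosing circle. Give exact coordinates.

(4, 1.5)

Side lengths²: A_1A_2² = 45, A_1A_3² = 8, A_2A_3² = 65.
Since A_2A_3² = 65 ≥ 45 + 8 = 53, the angle opposite A_2A_3 is not acute, so the smallest enclosing circle has A_2A_3 as diameter.
Centre = midpoint of A_2A_3 = (4, 1.5), r² = 65/4 = 16.25.
Centre = (4, 1.5).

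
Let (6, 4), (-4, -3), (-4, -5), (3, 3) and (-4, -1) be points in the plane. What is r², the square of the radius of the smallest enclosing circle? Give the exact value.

The minimum enclosing circle of a finite set is fixed by two of the points (as a diameter) or three (as a circumcircle).
The farthest pair is (6, 4)–(-4, -5) with squared distance 181. The circle on this segment as diameter has centre (1, -0.5) and r² = 181/4 = 45.25.
Check (-4, -3): distance² to centre = 31.25 ≤ 45.25, so it lies inside.
All remaining points lie in this disk, and no smaller disk contains both endpoints, so this is the minimum enclosing circle.

45.25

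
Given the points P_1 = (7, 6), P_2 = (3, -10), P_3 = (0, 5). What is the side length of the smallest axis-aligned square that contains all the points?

The bounding box has width 7 and height 16.
An axis-aligned square enclosing the set must have side ≥ max(width, height).
So the minimum side is max(7, 16) = 16.

16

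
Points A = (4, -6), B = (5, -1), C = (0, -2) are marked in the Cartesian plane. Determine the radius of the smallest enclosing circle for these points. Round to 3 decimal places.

3.064

Side lengths²: AB² = 26, AC² = 32, BC² = 26.
Since AC² = 32 < 26 + 26 = 52, the triangle is acute, so the smallest enclosing circle is the circumcircle.
Circumcentre = (17/6, -19/6), r² = 169/18.
r = √(169/18) ≈ 3.064.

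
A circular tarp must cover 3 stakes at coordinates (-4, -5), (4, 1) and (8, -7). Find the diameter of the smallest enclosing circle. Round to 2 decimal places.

Call the three points A, B, C in the order given.
Side lengths²: AB² = 100, AC² = 148, BC² = 80.
Since AC² = 148 < 100 + 80 = 180, the triangle is acute, so the smallest enclosing circle is the circumcircle.
Circumcentre = (24/11, -54/11), r² = 4625/121.
Diameter = 2r = 2√(4625/121) ≈ 12.36.

12.36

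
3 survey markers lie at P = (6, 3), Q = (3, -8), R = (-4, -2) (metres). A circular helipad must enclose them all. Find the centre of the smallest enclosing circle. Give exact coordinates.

(83/38, -71/38)

Side lengths²: PQ² = 130, PR² = 125, QR² = 85.
Since PQ² = 130 < 125 + 85 = 210, the triangle is acute, so the smallest enclosing circle is the circumcircle.
Circumcentre = (83/38, -71/38), r² = 27625/722.
Centre = (83/38, -71/38).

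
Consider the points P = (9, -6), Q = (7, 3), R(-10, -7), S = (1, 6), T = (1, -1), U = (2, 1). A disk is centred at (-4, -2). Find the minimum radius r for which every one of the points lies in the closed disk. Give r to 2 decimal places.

The required radius is the distance from (-4, -2) to the farthest point.
Squared distances: 185, 146, 61, 89, 26, 45.
Maximum is 185, attained at P.
r = √185 ≈ 13.60.

13.60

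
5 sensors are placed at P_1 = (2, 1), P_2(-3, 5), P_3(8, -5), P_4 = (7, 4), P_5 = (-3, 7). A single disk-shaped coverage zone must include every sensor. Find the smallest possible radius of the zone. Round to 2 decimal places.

A smallest enclosing disk is always determined by at most three of the input points on its boundary.
The farthest pair is P_3–P_5 with squared distance 265. The circle on this segment as diameter has centre (2.5, 1) and r² = 265/4 = 66.25.
Check P_1: distance² to centre = 0.25 ≤ 66.25, so it lies inside.
All remaining points lie in this disk, and no smaller disk contains both endpoints, so this is the minimum enclosing circle.
r = √(66.25) ≈ 8.14.

8.14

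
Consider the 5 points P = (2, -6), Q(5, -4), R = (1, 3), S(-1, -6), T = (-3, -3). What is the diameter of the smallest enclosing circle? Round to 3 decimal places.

The minimum enclosing circle of a finite set is fixed by two of the points (as a diameter) or three (as a circumcircle).
The minimum enclosing circle is determined by three boundary points: Q, R, S.
Their circumcentre is (0.9, -1.7) with r² = 22.1.
The farthest remaining point P is at distance² 19.7 ≤ 22.1.
Diameter = 2r = 2√(22.1) ≈ 9.402.

9.402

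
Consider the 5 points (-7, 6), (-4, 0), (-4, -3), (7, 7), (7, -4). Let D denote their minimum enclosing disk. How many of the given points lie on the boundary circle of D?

The minimum enclosing circle of a finite set is fixed by two of the points (as a diameter) or three (as a circumcircle).
The minimum enclosing circle is determined by three boundary points: (-7, 6), (7, 7), (7, -4).
Their circumcentre is (5/14, 1.5) with r² = 7289/98.
The farthest remaining point (-4, -3) is at distance² 3845/98 ≤ 7289/98.
The points at distance exactly r from the centre are (-7, 6), (7, 7), (7, -4) — 3 points.

3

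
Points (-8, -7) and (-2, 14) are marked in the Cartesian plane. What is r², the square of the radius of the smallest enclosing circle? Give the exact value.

119.25

The smallest circle enclosing two points has them as diameter endpoints.
Centre = midpoint = (-5, 3.5); r² = |(-8, -7)−(-2, 14)|²/4 = 477/4 = 119.25.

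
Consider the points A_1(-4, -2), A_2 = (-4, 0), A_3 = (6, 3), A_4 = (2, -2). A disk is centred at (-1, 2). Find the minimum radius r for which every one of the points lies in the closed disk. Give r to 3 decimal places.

7.071

The required radius is the distance from (-1, 2) to the farthest point.
Squared distances: 25, 13, 50, 25.
Maximum is 50, attained at A_3.
r = √50 ≈ 7.071.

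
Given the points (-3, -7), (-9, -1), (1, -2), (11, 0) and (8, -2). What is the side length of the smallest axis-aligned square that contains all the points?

20

The bounding box has width 20 and height 7.
An axis-aligned square enclosing the set must have side ≥ max(width, height).
So the minimum side is max(20, 7) = 20.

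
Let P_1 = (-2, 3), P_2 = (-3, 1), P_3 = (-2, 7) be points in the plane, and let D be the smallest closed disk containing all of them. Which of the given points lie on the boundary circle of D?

Side lengths²: P_1P_2² = 5, P_1P_3² = 16, P_2P_3² = 37.
Since P_2P_3² = 37 ≥ 16 + 5 = 21, the angle opposite P_2P_3 is not acute, so the smallest enclosing circle has P_2P_3 as diameter.
Centre = midpoint of P_2P_3 = (-2.5, 4), r² = 37/4 = 9.25.
The points at distance exactly r from the centre are P_2, P_3 — 2 points.

P_2, P_3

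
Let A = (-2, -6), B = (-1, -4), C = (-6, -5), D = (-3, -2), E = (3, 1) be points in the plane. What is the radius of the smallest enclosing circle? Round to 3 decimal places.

5.408

A smallest enclosing disk is always determined by at most three of the input points on its boundary.
The farthest pair is C–E with squared distance 117. The circle on this segment as diameter has centre (-1.5, -2) and r² = 117/4 = 29.25.
Check A: distance² to centre = 16.25 ≤ 29.25, so it lies inside.
All remaining points lie in this disk, and no smaller disk contains both endpoints, so this is the minimum enclosing circle.
r = √(29.25) ≈ 5.408.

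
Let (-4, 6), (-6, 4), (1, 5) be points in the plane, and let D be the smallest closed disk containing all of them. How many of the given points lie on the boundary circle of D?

Call the three points A, B, C in the order given.
Side lengths²: AB² = 8, AC² = 26, BC² = 50.
Since BC² = 50 ≥ 26 + 8 = 34, the angle opposite BC is not acute, so the smallest enclosing circle has BC as diameter.
Centre = midpoint of BC = (-2.5, 4.5), r² = 50/4 = 12.5.
The points at distance exactly r from the centre are (-6, 4), (1, 5) — 2 points.

2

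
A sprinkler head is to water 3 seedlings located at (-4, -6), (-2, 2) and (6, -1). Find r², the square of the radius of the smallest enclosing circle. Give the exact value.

Call the three points A, B, C in the order given.
Side lengths²: AB² = 68, AC² = 125, BC² = 73.
Since AC² = 125 < 73 + 68 = 141, the triangle is acute, so the smallest enclosing circle is the circumcircle.
Circumcentre = (5/7, -41/14), r² = 6205/196.

6205/196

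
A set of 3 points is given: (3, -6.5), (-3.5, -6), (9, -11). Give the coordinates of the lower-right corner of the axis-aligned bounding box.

(9, -11)

x-range [-3.5, 9], y-range [-11, -6].
The lower-right corner is (9, -11).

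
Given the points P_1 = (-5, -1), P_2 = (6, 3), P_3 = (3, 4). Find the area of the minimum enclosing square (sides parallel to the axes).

The bounding box has width 11 and height 5.
An axis-aligned square enclosing the set must have side ≥ max(width, height).
So the minimum side is max(11, 5) = 11.
Area = 11² = 121.

121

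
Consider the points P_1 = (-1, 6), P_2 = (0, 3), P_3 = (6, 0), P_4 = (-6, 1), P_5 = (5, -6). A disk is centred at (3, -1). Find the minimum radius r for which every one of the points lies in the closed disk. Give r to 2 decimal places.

The required radius is the distance from (3, -1) to the farthest point.
Squared distances: 65, 25, 10, 85, 29.
Maximum is 85, attained at P_4.
r = √85 ≈ 9.22.

9.22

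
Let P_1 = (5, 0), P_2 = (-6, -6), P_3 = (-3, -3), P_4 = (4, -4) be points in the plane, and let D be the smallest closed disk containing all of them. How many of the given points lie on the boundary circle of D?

2

The farthest pair is P_1–P_2 with squared distance 157. The circle on this segment as diameter has centre (-0.5, -3) and r² = 157/4 = 39.25.
Check P_3: distance² to centre = 6.25 ≤ 39.25, so it lies inside.
All remaining points lie in this disk, and no smaller disk contains both endpoints, so this is the minimum enclosing circle.
The points at distance exactly r from the centre are P_1, P_2 — 2 points.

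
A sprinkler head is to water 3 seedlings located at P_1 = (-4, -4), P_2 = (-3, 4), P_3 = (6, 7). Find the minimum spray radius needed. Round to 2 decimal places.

7.43

Side lengths²: P_1P_2² = 65, P_1P_3² = 221, P_2P_3² = 90.
Since P_1P_3² = 221 ≥ 90 + 65 = 155, the angle opposite P_1P_3 is not acute, so the smallest enclosing circle has P_1P_3 as diameter.
Centre = midpoint of P_1P_3 = (1, 1.5), r² = 221/4 = 55.25.
r = √(55.25) ≈ 7.43.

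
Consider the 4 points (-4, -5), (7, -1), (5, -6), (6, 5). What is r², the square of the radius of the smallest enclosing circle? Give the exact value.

The minimum enclosing circle of a finite set is fixed by two of the points (as a diameter) or three (as a circumcircle).
The minimum enclosing circle is determined by three boundary points: (-4, -5), (5, -6), (6, 5).
Their circumcentre is (1.1, -0.1) with r² = 50.02.
The farthest remaining point (7, -1) is at distance² 35.62 ≤ 50.02.

50.02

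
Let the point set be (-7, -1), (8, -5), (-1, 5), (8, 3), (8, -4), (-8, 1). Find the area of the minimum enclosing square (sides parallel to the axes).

256

The bounding box has width 16 and height 10.
An axis-aligned square enclosing the set must have side ≥ max(width, height).
So the minimum side is max(16, 10) = 16.
Area = 16² = 256.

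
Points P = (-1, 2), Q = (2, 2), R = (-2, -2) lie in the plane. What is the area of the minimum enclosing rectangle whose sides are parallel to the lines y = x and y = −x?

In coordinates u = x + y, v = x − y the rectangle is axis-aligned; the map (x,y)→(u,v) scales areas by 2.
u-values: 1, 4, -4; range = 4 − (-4) = 8.
v-values: -3, 0, 0; range = 0 − (-3) = 3.
Area = (8 × 3) / 2 = 12.

12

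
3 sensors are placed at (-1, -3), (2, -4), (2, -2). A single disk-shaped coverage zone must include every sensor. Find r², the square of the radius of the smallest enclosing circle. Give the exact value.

Call the three points A, B, C in the order given.
Side lengths²: AB² = 10, AC² = 10, BC² = 4.
Since AC² = 10 < 10 + 4 = 14, the triangle is acute, so the smallest enclosing circle is the circumcircle.
Circumcentre = (2/3, -3), r² = 25/9.

25/9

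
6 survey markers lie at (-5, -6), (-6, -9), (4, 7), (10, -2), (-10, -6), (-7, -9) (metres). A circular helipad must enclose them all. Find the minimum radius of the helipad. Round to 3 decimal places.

A smallest enclosing disk is always determined by at most three of the input points on its boundary.
The minimum enclosing circle is determined by three boundary points: (4, 7), (10, -2), (-10, -6).
Their circumcentre is (-11/34, -81/34) with r² = 61685/578.
The farthest remaining point (-7, -9) is at distance² 51077/578 ≤ 61685/578.
r = √(61685/578) ≈ 10.331.

10.331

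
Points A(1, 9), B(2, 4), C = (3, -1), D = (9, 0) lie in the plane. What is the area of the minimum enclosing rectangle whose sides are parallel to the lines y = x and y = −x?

In coordinates u = x + y, v = x − y the rectangle is axis-aligned; the map (x,y)→(u,v) scales areas by 2.
u-values: 10, 6, 2, 9; range = 10 − 2 = 8.
v-values: -8, -2, 4, 9; range = 9 − (-8) = 17.
Area = (8 × 17) / 2 = 68.

68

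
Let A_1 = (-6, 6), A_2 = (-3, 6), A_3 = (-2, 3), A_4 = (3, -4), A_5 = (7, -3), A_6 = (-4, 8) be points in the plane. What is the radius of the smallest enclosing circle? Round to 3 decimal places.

7.906

The minimum enclosing circle of a finite set is fixed by two of the points (as a diameter) or three (as a circumcircle).
The farthest pair is A_1–A_5 with squared distance 250. The circle on this segment as diameter has centre (0.5, 1.5) and r² = 250/4 = 62.5.
Check A_2: distance² to centre = 32.5 ≤ 62.5, so it lies inside.
All remaining points lie in this disk, and no smaller disk contains both endpoints, so this is the minimum enclosing circle.
r = √(62.5) ≈ 7.906.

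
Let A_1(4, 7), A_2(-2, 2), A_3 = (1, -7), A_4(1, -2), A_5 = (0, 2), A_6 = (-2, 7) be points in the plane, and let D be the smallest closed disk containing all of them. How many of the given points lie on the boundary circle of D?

3

The minimum enclosing circle is determined by three boundary points: A_1, A_3, A_6.
Their circumcentre is (1, 9/28) with r² = 42025/784.
The farthest remaining point A_2 is at distance² 9265/784 ≤ 42025/784.
The points at distance exactly r from the centre are A_1, A_3, A_6 — 3 points.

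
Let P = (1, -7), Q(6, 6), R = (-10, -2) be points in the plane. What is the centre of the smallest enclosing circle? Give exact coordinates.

Side lengths²: PQ² = 194, PR² = 146, QR² = 320.
Since QR² = 320 < 194 + 146 = 340, the triangle is acute, so the smallest enclosing circle is the circumcircle.
Circumcentre = (-37/21, 32/21), r² = 35405/441.
Centre = (-37/21, 32/21).

(-37/21, 32/21)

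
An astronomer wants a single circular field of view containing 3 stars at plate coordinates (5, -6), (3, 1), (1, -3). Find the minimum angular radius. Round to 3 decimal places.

Call the three points A, B, C in the order given.
Side lengths²: AB² = 53, AC² = 25, BC² = 20.
Since AB² = 53 ≥ 25 + 20 = 45, the angle opposite AB is not acute, so the smallest enclosing circle has AB as diameter.
Centre = midpoint of AB = (4, -2.5), r² = 53/4 = 13.25.
r = √(13.25) ≈ 3.640.

3.640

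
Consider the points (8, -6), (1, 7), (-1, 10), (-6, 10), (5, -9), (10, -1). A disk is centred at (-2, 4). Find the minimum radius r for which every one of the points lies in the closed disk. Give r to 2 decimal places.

14.76

The required radius is the distance from (-2, 4) to the farthest point.
Squared distances: 200, 18, 37, 52, 218, 169.
Maximum is 218, attained at (5, -9).
r = √218 ≈ 14.76.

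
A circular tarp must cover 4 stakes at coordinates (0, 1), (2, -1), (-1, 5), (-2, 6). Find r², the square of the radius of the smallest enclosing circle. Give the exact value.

16.25

The farthest pair is (2, -1)–(-2, 6) with squared distance 65. The circle on this segment as diameter has centre (0, 2.5) and r² = 65/4 = 16.25.
Check (0, 1): distance² to centre = 2.25 ≤ 16.25, so it lies inside.
All remaining points lie in this disk, and no smaller disk contains both endpoints, so this is the minimum enclosing circle.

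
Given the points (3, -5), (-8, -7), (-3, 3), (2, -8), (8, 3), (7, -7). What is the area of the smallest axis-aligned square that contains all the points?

256

The bounding box has width 16 and height 11.
An axis-aligned square enclosing the set must have side ≥ max(width, height).
So the minimum side is max(16, 11) = 16.
Area = 16² = 256.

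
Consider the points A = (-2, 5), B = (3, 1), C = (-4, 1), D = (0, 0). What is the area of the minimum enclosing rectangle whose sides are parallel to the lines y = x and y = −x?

In coordinates u = x + y, v = x − y the rectangle is axis-aligned; the map (x,y)→(u,v) scales areas by 2.
u-values: 3, 4, -3, 0; range = 4 − (-3) = 7.
v-values: -7, 2, -5, 0; range = 2 − (-7) = 9.
Area = (7 × 9) / 2 = 31.5.

31.5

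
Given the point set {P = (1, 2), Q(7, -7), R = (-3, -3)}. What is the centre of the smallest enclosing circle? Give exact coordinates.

Side lengths²: PQ² = 117, PR² = 41, QR² = 116.
Since PQ² = 117 < 116 + 41 = 157, the triangle is acute, so the smallest enclosing circle is the circumcircle.
Circumcentre = (29/11, -75/22), r² = 15457/484.
Centre = (29/11, -75/22).

(29/11, -75/22)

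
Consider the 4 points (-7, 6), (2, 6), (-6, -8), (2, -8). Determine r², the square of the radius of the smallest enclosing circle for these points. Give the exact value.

69.25

By Welzl's lemma the MEC is supported by two points (diametrically opposite) or three points (on a circumcircle).
The farthest pair is (-7, 6)–(2, -8) with squared distance 277. The circle on this segment as diameter has centre (-2.5, -1) and r² = 277/4 = 69.25.
Check (2, 6): distance² to centre = 69.25 ≤ 69.25, so it lies inside.
All remaining points lie in this disk, and no smaller disk contains both endpoints, so this is the minimum enclosing circle.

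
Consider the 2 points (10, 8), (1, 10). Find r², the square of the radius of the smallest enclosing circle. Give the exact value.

The smallest circle enclosing two points has them as diameter endpoints.
Centre = midpoint = (5.5, 9); r² = |(10, 8)−(1, 10)|²/4 = 85/4 = 21.25.

21.25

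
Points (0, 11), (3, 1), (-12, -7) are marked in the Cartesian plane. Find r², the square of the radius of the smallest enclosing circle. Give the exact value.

Call the three points A, B, C in the order given.
Side lengths²: AB² = 109, AC² = 468, BC² = 289.
Since AC² = 468 ≥ 289 + 109 = 398, the angle opposite AC is not acute, so the smallest enclosing circle has AC as diameter.
Centre = midpoint of AC = (-6, 2), r² = 468/4 = 117.

117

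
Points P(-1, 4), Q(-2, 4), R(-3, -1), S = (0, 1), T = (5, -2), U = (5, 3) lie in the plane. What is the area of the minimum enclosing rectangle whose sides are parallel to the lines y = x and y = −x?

In coordinates u = x + y, v = x − y the rectangle is axis-aligned; the map (x,y)→(u,v) scales areas by 2.
u-values: 3, 2, -4, 1, 3, 8; range = 8 − (-4) = 12.
v-values: -5, -6, -2, -1, 7, 2; range = 7 − (-6) = 13.
Area = (12 × 13) / 2 = 78.

78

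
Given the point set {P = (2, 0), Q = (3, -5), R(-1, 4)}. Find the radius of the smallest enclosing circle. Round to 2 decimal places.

4.92

Side lengths²: PQ² = 26, PR² = 25, QR² = 97.
Since QR² = 97 ≥ 26 + 25 = 51, the angle opposite QR is not acute, so the smallest enclosing circle has QR as diameter.
Centre = midpoint of QR = (1, -0.5), r² = 97/4 = 24.25.
r = √(24.25) ≈ 4.92.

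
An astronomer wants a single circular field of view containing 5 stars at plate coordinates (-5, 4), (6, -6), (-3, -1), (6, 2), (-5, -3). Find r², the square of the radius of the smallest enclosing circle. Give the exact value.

The farthest pair is (-5, 4)–(6, -6) with squared distance 221. The circle on this segment as diameter has centre (0.5, -1) and r² = 221/4 = 55.25.
Check (-3, -1): distance² to centre = 12.25 ≤ 55.25, so it lies inside.
All remaining points lie in this disk, and no smaller disk contains both endpoints, so this is the minimum enclosing circle.

55.25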